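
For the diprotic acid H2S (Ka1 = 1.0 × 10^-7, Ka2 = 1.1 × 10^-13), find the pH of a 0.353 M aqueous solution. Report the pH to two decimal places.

pH = 3.73

Since Ka1 ≫ Ka2, the first ionization dominates [H+].
Ka1 = x²/(0.353 − x) = 1.0 × 10^-7
x ≈ √(1.0 × 10^-7 × 0.353) = 1.88 × 10^-4 M
pH = −log(1.88 × 10^-4) = 3.73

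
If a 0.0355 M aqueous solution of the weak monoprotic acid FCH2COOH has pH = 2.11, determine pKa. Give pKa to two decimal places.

pKa = 2.66

[H+] = 10^(-2.11) = 7.76 × 10^-3 M
At equilibrium [HA] = 0.0355 − 7.76 × 10^-3 = 2.77 × 10^-2 M
Ka = [H+][A-]/[HA] = (7.76 × 10^-3)² / 2.77 × 10^-2 = 2.17 × 10^-3
pKa = -log(2.17 × 10^-3) = 2.66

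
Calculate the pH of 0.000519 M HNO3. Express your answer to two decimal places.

HNO3 is a strong acid and dissociates completely, so [H+] = 0.000519 M.
pH = -log(0.000519) = 3.28

pH = 3.28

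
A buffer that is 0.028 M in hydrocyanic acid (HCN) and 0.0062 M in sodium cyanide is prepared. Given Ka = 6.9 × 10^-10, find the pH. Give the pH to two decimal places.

pKa = −log(6.9 × 10^-10) = 9.161
Henderson–Hasselbalch: pH = pKa + log([CN-]/[HCN]) = 9.161 + log(0.0062/0.028)
pH = 9.161 + (-0.655) = 8.51

pH = 8.51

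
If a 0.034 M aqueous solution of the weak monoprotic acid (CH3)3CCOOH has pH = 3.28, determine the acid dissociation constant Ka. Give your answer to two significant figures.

Ka = 8.2 × 10^-6

[H+] = 10^(-3.28) = 5.25 × 10^-4 M
At equilibrium [HA] = 0.034 − 5.25 × 10^-4 = 3.35 × 10^-2 M
Ka = [H+][A-]/[HA] = (5.25 × 10^-4)² / 3.35 × 10^-2 = 8.2 × 10^-6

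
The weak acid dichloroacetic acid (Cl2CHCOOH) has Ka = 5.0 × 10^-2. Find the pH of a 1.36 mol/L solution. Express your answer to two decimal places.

Cl2CHCOOH ⇌ Cl2CHCOO- + H+
Ka = [H+]²/(1.36 − [H+]) = 5.0 × 10^-2
Here C₀/Ka ≈ 27.2, so the small-[H+] approximation fails. Use the quadratic:
[H+] = [−0.05 + √(0.05² + 0.272)]/2 = 2.37 × 10^-1 M
pH = −log(2.37 × 10^-1) = 0.63

pH = 0.63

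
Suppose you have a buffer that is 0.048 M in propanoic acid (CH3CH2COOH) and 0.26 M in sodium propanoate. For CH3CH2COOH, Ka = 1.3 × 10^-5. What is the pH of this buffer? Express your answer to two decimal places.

pH = 5.62

pKa = −log(1.3 × 10^-5) = 4.886
pH = pKa + log([A⁻]/[HA]) = 4.886 + log(0.26/0.048)
pH = 4.886 + (+0.734) = 5.62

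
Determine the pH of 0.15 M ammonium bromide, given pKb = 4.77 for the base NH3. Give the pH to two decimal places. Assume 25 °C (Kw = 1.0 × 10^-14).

pH = 5.03

NH4+ is the conjugate acid of the weak base NH3.
Kb = 10^(−4.77) = 1.70 × 10^-5
Ka = Kw/Kb = 1.0×10^-14 / 1.70 × 10^-5 = 5.88 × 10^-10
Ka = [H+]²/(0.15 − [H+]) = 5.88 × 10^-10
Since Ka ≪ C₀, [H+] ≈ √(Ka·C₀) = 9.39 × 10^-6 M.
Check: 0.0063% ionized — well under 5%, approximation valid.
pH = −log(9.39 × 10^-6) = 5.03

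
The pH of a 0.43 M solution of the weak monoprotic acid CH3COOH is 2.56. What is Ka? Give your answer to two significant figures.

[H+] = 10^(-2.56) = 2.75 × 10^-3 M
At equilibrium [HA] = 0.43 − 2.75 × 10^-3 = 4.27 × 10^-1 M
Ka = [H+][A-]/[HA] = (2.75 × 10^-3)² / 4.27 × 10^-1 = 1.8 × 10^-5

Ka = 1.8 × 10^-5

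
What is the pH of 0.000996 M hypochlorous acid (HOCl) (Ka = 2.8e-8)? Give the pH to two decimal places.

pH = 5.28

HOCl ⇌ OCl- + H+
Ka = [H+]²/(0.000996 − [H+]) = 2.8 × 10^-8
Neglecting [H+] in the denominator: [H+] = √(2.8 × 10^-8 × 0.000996) = 5.28 × 10^-6 M
([H+]/C₀ = 0.53% < 5%, so the approximation holds.)
pH = −log[H+] = −log(5.28 × 10^-6) = 5.28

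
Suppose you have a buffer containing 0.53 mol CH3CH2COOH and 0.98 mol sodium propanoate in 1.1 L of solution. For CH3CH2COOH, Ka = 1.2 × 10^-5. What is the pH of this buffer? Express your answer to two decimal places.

pKa = −log(1.2 × 10^-5) = 4.921
Henderson–Hasselbalch: pH = pKa + log([CH3CH2COO-]/[CH3CH2COOH]) = 4.921 + log(0.98/0.53)
pH = 4.921 + (+0.267) = 5.19

pH = 5.19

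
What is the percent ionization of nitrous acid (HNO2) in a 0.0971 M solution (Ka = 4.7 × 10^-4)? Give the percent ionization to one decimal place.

6.7%

HNO2 ⇌ NO2- + H+; let x = [H+] at equilibrium.
Ka = x²/(C₀ − x); solving the quadratic gives x = 6.52 × 10^-3 M.
% ionization = x/C₀ × 100% = 6.52 × 10^-3/0.0971 × 100% = 6.7%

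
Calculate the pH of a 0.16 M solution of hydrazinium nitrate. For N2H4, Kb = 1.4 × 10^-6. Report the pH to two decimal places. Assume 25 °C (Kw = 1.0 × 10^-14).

pH = 4.47

N2H5+ is the conjugate acid of the weak base N2H4.
Ka = Kw/Kb = 1.0×10^-14 / 1.4 × 10^-6 = 7.14 × 10^-9
From the ICE table, Ka = [H+]²/(0.16 − [H+]) = 7.14 × 10^-9.
Assume [H+] ≪ 0.16: [H+] ≈ √(7.14 × 10^-9 × 0.16) = 3.38 × 10^-5 M
Check: 0.021% ionized — well under 5%, approximation valid.
pH = −log[H+] = −log(3.38 × 10^-5) = 4.47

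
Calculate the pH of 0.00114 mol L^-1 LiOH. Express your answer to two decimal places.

LiOH is a strong base; [OH-] = 0.00114 M.
pOH = -log(0.00114) = 2.94
pH = 14.00 - 2.94 = 11.06

pH = 11.06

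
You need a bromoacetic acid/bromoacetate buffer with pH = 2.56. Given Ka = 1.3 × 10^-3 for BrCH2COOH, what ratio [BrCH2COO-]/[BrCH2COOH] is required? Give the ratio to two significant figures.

pKa = -log(1.3 × 10^-3) = 2.886
pH = pKa + log(r) ⇒ log(r) = 2.56 − 2.886 = -0.326
r = [BrCH2COO-]/[BrCH2COOH] = 10^(-0.326) = 0.472

ratio = 0.47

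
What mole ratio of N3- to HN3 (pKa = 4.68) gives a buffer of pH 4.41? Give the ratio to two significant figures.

ratio = 0.54

pH = pKa + log(r) ⇒ log(r) = 4.41 − 4.68 = -0.27
r = [N3-]/[HN3] = 10^(-0.27) = 0.537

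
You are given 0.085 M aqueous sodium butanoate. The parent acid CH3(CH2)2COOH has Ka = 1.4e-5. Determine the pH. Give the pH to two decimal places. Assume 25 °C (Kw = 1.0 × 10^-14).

CH3(CH2)2COO- is the conjugate base of the weak acid CH3(CH2)2COOH.
Kb = Kw/Ka = 1.0×10^-14 / 1.4 × 10^-5 = 7.14 × 10^-10
From the ICE table, Kb = [OH-]²/(0.085 − [OH-]) = 7.14 × 10^-10.
Since Kb ≪ C₀, [OH-] ≈ √(Kb·C₀) = 7.79 × 10^-6 M.
pOH = −log(7.79 × 10^-6) = 5.11; pH = 14.00 − 5.11 = 8.89

pH = 8.89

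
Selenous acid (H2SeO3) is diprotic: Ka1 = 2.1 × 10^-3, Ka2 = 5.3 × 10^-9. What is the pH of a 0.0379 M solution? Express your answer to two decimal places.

pH = 2.10

Ka1 ≫ Ka2, so treat the first dissociation as the only significant source of H+.
Ka1 = x²/(0.0379 − x) = 2.1 × 10^-3
Solving the quadratic: x = (−Ka1 + √(Ka1² + 4·Ka1·C₀))/2 = 7.93 × 10^-3 M
pH = −log(7.93 × 10^-3) = 2.10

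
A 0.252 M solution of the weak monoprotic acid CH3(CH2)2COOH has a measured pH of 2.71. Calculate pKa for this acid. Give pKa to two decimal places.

pKa = 4.82

[H+] = 10^(-2.71) = 1.95 × 10^-3 M
At equilibrium [HA] = 0.252 − 1.95 × 10^-3 = 2.50 × 10^-1 M
Ka = [H+][A-]/[HA] = (1.95 × 10^-3)² / 2.50 × 10^-1 = 1.52 × 10^-5
pKa = -log(1.52 × 10^-5) = 4.82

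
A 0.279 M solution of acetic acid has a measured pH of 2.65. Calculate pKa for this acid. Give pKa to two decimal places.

[H+] = 10^(-2.65) = 2.24 × 10^-3 M
At equilibrium [HA] = 0.279 − 2.24 × 10^-3 = 2.77 × 10^-1 M
Ka = [H+][A-]/[HA] = (2.24 × 10^-3)² / 2.77 × 10^-1 = 1.81 × 10^-5
pKa = -log(1.81 × 10^-5) = 4.74

pKa = 4.74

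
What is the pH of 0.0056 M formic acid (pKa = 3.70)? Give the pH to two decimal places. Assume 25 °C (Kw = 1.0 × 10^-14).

HCOOH ⇌ HCOO- + H+
Ka = 10^(−3.70) = 2.00 × 10^-4
Ka = [H+]²/(0.0056 − [H+]) = 2.00 × 10^-4
Here C₀/Ka ≈ 28, so the small-[H+] approximation fails. Use the quadratic:
[H+] = [−0.0002 + √(0.0002² + 4.48e-06)]/2 = 9.63 × 10^-4 M
pH = −log[H+] = −log(9.63 × 10^-4) = 3.02

pH = 3.02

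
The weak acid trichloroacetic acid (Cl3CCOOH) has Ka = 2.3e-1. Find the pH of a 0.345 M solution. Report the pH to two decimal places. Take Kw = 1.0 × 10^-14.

Cl3CCOOH ⇌ Cl3CCOO- + H+
From the ICE table, Ka = [H+]²/(0.345 − [H+]) = 2.3 × 10^-1.
[H+] is not negligible relative to C₀; solve [H+]² + 0.23·[H+] − 0.0794 = 0.
[H+] = (−Ka + √(Ka² + 4·Ka·C₀))/2 = 1.89 × 10^-1 M
pH = −log(1.89 × 10^-1) = 0.72

pH = 0.72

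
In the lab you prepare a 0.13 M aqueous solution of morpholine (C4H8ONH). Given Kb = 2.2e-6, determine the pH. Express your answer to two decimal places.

pH = 10.73

C4H8ONH + H2O ⇌ C4H8ONH2+ + OH-
From the ICE table, Kb = x²/(0.13 − x) = 2.2 × 10^-6.
Assume x ≪ 0.13: x ≈ √(2.2 × 10^-6 × 0.13) = 5.35 × 10^-4 M
Check: 0.41% ionized — well under 5%, approximation valid.
pOH = 3.27, so pH = 14.00 − pOH = 10.73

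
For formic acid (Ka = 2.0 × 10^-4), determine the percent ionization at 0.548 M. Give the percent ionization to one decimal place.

HCOOH ⇌ HCOO- + H+; let x = [H+] at equilibrium.
x ≈ √(Ka·C₀) = √(2.0 × 10^-4 × 0.548) = 1.05 × 10^-2 M
Fraction ionized = 1.05 × 10^-2 / 0.548 = 0.0192 → 1.9%

1.9%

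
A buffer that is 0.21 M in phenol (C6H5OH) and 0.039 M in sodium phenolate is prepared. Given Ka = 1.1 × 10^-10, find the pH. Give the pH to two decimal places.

pH = 9.23

pKa = −log(1.1 × 10^-10) = 9.959
Henderson–Hasselbalch: pH = pKa + log([C6H5O-]/[C6H5OH]) = 9.959 + log(0.039/0.21)
pH = 9.959 + (-0.731) = 9.23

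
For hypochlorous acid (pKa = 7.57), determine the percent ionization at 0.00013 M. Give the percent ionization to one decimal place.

HOCl ⇌ OCl- + H+; let x = [H+] at equilibrium.
Ka = 10^(−7.57) = 2.69 × 10^-8
x ≈ √(Ka·C₀) = √(2.69 × 10^-8 × 0.00013) = 1.87 × 10^-6 M
% ionization = x/C₀ × 100% = 1.87 × 10^-6/0.00013 × 100% = 1.4%

1.4%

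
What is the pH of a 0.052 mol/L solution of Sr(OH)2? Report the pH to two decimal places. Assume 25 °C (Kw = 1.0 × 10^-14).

pH = 13.02

Sr(OH)2 is a strong base (each formula unit releases 2 OH-); [OH-] = 0.104 M.
pOH = -log(0.104) = 0.98
pH = 14.00 - 0.98 = 13.02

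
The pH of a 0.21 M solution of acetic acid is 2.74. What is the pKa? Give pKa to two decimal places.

[H+] = 10^(-2.74) = 1.82 × 10^-3 M
At equilibrium [HA] = 0.21 − 1.82 × 10^-3 = 2.08 × 10^-1 M
Ka = [H+][A-]/[HA] = (1.82 × 10^-3)² / 2.08 × 10^-1 = 1.59 × 10^-5
pKa = -log(1.59 × 10^-5) = 4.80

pKa = 4.80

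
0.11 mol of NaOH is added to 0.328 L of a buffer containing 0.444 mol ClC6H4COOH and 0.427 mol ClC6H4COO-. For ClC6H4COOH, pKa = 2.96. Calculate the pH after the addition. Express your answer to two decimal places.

pH = 3.17

OH- converts ClC6H4COOH to ClC6H4COO-: ClC6H4COOH → 0.334 mol, ClC6H4COO- → 0.537 mol.
pH = pKa + log(n_ClC6H4COO-/n_ClC6H4COOH) = 2.96 + log(0.537/0.334) = 2.96 + (+0.206)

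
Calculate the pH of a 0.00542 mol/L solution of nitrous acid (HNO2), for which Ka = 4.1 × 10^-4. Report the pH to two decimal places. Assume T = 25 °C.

HNO2 ⇌ NO2- + H+
From the ICE table, Ka = [H+]²/(0.00542 − [H+]) = 4.1 × 10^-4.
[H+] is not negligible relative to C₀; solve [H+]² + 0.00041·[H+] − 2.22e-06 = 0.
[H+] = [−0.00041 + √(0.00041² + 8.89e-06)]/2 = 1.30 × 10^-3 M
pH = −log(1.30 × 10^-3) = 2.89

pH = 2.89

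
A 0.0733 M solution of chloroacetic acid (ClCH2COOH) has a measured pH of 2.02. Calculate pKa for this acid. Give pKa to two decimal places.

[H+] = 10^(-2.02) = 9.55 × 10^-3 M
At equilibrium [HA] = 0.0733 − 9.55 × 10^-3 = 6.38 × 10^-2 M
Ka = [H+][A-]/[HA] = (9.55 × 10^-3)² / 6.38 × 10^-2 = 1.43 × 10^-3
pKa = -log(1.43 × 10^-3) = 2.84

pKa = 2.84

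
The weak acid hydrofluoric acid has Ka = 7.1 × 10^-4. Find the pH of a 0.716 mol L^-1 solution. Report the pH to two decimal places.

HF ⇌ F- + H+
Ka = x²/(0.716 − x) = 7.1 × 10^-4
Assume x ≪ 0.716: x ≈ √(7.1 × 10^-4 × 0.716) = 2.25 × 10^-2 M
(x/C₀ = 3.1% < 5%, so the approximation holds.)
pH = −log[H+] = −log(2.25 × 10^-2) = 1.65

pH = 1.65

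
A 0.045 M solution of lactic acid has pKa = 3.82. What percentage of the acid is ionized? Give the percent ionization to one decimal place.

5.6%

CH3CH(OH)COOH ⇌ CH3CH(OH)COO- + H+; let x = [H+] at equilibrium.
Ka = 10^(−3.82) = 1.51 × 10^-4
Solve x² + 0.000151x − 6.8e-06 = 0 → x = 2.53 × 10^-3 M
% ionization = x/C₀ × 100% = 2.53 × 10^-3/0.045 × 100% = 5.6%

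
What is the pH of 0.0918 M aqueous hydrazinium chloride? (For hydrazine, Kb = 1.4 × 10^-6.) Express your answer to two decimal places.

N2H5+ is the conjugate acid of the weak base N2H4.
Ka = Kw/Kb = 1.0×10^-14 / 1.4 × 10^-6 = 7.14 × 10^-9
Ka = [H+]²/(0.0918 − [H+]) = 7.14 × 10^-9
Since Ka ≪ C₀, [H+] ≈ √(Ka·C₀) = 2.56 × 10^-5 M.
([H+]/C₀ = 0.028% < 5%, so the approximation holds.)
pH = −log(2.56 × 10^-5) = 4.59

pH = 4.59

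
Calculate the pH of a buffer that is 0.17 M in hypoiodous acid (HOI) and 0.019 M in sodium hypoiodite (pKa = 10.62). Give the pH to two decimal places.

pH = pKa + log([A⁻]/[HA]) = 10.62 + log(0.019/0.17)
pH = 10.62 + (-0.952) = 9.67

pH = 9.67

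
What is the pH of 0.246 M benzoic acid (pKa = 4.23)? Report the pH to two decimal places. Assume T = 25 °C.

pH = 2.42

C6H5COOH ⇌ C6H5COO- + H+
Ka = 10^(−4.23) = 5.89 × 10^-5
Ka = x²/(0.246 − x) = 5.89 × 10^-5
Assume x ≪ 0.246: x ≈ √(5.89 × 10^-5 × 0.246) = 3.81 × 10^-3 M
Check: 1.5% ionized — well under 5%, approximation valid.
pH = −log(3.81 × 10^-3) = 2.42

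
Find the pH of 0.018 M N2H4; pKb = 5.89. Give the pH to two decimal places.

pH = 10.18

N2H4 + H2O ⇌ N2H5+ + OH-
Kb = 10^(−5.89) = 1.29 × 10^-6
Kb = x²/(0.018 − x) = 1.29 × 10^-6
Assume x ≪ 0.018: x ≈ √(1.29 × 10^-6 × 0.018) = 1.52 × 10^-4 M
(x/C₀ = 0.85% < 5%, so the approximation holds.)
pOH = 3.82, so pH = 14.00 − pOH = 10.18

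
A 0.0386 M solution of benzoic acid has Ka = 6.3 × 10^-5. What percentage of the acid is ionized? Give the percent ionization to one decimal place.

4.0%

C6H5COOH ⇌ C6H5COO- + H+; let x = [H+] at equilibrium.
x ≈ √(Ka·C₀) = √(6.3 × 10^-5 × 0.0386) = 1.56 × 10^-3 M
% ionization = x/C₀ × 100% = 1.56 × 10^-3/0.0386 × 100% = 4.0%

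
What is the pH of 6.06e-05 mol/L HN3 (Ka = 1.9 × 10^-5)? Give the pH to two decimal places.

HN3 ⇌ N3- + H+
Ka = x²/(6.06e-05 − x) = 1.9 × 10^-5
Here C₀/Ka ≈ 3.19, so the small-x approximation fails. Use the quadratic:
x = (−Ka + √(Ka² + 4·Ka·C₀))/2 = 2.57 × 10^-5 M
pH = −log(2.57 × 10^-5) = 4.59

pH = 4.59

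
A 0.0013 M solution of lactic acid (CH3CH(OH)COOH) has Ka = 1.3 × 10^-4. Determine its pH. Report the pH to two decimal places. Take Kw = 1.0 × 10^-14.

CH3CH(OH)COOH ⇌ CH3CH(OH)COO- + H+
Ka = [H+]²/(0.0013 − [H+]) = 1.3 × 10^-4
Here C₀/Ka ≈ 10, so the small-[H+] approximation fails. Use the quadratic:
[H+] = (−Ka + √(Ka² + 4·Ka·C₀))/2 = 3.51 × 10^-4 M
pH = −log(3.51 × 10^-4) = 3.45

pH = 3.45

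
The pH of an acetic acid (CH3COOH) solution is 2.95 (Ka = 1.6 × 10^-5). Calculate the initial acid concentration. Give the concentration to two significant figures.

[H+] = 10^(-2.95) = 1.12 × 10^-3 M = x
Ka = x²/(C₀ − x) ⇒ C₀ = x + x²/Ka
C₀ = 1.12 × 10^-3 + (1.12 × 10^-3)²/(1.6 × 10^-5) = 7.95 × 10^-2 M

C₀ = 8.0 × 10^-2 M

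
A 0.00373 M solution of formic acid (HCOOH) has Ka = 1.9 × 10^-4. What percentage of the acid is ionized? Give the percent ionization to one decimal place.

20.2%

HCOOH ⇌ HCOO- + H+; let x = [H+] at equilibrium.
Ka = x²/(C₀ − x); solving the quadratic gives x = 7.52 × 10^-4 M.
Fraction ionized = 7.52 × 10^-4 / 0.00373 = 0.2016 → 20.2%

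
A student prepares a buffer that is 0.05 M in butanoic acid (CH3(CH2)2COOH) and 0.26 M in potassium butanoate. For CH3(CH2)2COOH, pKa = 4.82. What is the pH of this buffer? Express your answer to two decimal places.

pH = 5.54

Henderson–Hasselbalch: pH = pKa + log([CH3(CH2)2COO-]/[CH3(CH2)2COOH]) = 4.82 + log(0.26/0.05)
pH = 4.82 + (+0.716) = 5.54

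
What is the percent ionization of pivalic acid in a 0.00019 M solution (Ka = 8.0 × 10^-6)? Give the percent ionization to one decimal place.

18.5%

(CH3)3CCOOH ⇌ (CH3)3CCOO- + H+; let x = [H+] at equilibrium.
Solve x² + 8e-06x − 1.52e-09 = 0 → x = 3.52 × 10^-5 M
Fraction ionized = 3.52 × 10^-5 / 0.00019 = 0.1853 → 18.5%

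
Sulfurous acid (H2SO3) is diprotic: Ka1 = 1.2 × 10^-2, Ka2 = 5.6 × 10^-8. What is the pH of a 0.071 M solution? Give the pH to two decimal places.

pH = 1.62

Since Ka1 ≫ Ka2, the first ionization dominates [H+].
Ka1 = x²/(0.071 − x) = 1.2 × 10^-2
Solving the quadratic: x = (−Ka1 + √(Ka1² + 4·Ka1·C₀))/2 = 2.38 × 10^-2 M
pH = −log(2.38 × 10^-2) = 1.62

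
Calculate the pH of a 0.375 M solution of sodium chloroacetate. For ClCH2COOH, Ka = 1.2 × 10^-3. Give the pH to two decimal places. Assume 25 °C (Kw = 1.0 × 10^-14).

pH = 8.25

ClCH2COO- is the conjugate base of the weak acid ClCH2COOH.
Kb = Kw/Ka = 1.0×10^-14 / 1.2 × 10^-3 = 8.33 × 10^-12
Kb = [OH-]²/(0.375 − [OH-]) = 8.33 × 10^-12
Assume [OH-] ≪ 0.375: [OH-] ≈ √(8.33 × 10^-12 × 0.375) = 1.77 × 10^-6 M
pOH = 5.75, so pH = 14.00 − pOH = 8.25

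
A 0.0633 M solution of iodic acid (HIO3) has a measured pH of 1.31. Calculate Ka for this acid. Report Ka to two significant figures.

Ka = 1.7 × 10^-1

[H+] = 10^(-1.31) = 4.90 × 10^-2 M
At equilibrium [HA] = 0.0633 − 4.90 × 10^-2 = 1.43 × 10^-2 M
Ka = [H+][A-]/[HA] = (4.90 × 10^-2)² / 1.43 × 10^-2 = 1.7 × 10^-1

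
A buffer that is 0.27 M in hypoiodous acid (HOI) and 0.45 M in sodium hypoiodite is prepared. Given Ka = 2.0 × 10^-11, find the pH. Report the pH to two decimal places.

pKa = −log(2.0 × 10^-11) = 10.699
Using pH = pKa + log([base]/[acid]) with [base]/[acid] = 0.45/0.27:
pH = 10.699 + (+0.222) = 10.92

pH = 10.92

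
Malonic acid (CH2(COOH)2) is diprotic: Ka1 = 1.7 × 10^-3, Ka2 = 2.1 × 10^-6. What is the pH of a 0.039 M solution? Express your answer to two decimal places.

Since Ka1 ≫ Ka2, the first ionization dominates [H+].
Ka1 = x²/(0.039 − x) = 1.7 × 10^-3
Solving the quadratic: x = (−Ka1 + √(Ka1² + 4·Ka1·C₀))/2 = 7.34 × 10^-3 M
pH = −log(7.34 × 10^-3) = 2.13

pH = 2.13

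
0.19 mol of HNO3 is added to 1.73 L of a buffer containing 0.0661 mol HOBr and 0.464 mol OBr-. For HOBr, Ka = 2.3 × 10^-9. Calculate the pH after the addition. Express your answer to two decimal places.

pH = 8.67

Added H+ converts OBr- to HOBr: HOBr → 0.256 mol, OBr- → 0.274 mol.
pKa = −log(2.3 × 10^-9) = 8.638
pH = pKa + log(n_OBr-/n_HOBr) = 8.638 + log(0.274/0.256) = 8.638 + (+0.030)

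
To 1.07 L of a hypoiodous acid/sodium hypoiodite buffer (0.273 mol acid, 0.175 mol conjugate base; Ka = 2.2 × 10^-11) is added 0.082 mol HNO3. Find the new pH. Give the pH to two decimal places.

pH = 10.08

After neutralization: n(HOI) = 0.355 mol, n(OI-) = 0.093 mol.
pKa = −log(2.2 × 10^-11) = 10.658
Henderson–Hasselbalch with mole ratio 0.093/0.355: pH = 10.658 + (-0.582)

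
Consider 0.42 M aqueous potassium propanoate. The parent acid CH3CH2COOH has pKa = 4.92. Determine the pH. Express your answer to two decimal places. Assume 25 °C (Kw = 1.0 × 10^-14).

CH3CH2COO- is the conjugate base of the weak acid CH3CH2COOH.
Ka = 10^(−4.92) = 1.20 × 10^-5
Kb = Kw/Ka = 1.0×10^-14 / 1.20 × 10^-5 = 8.33 × 10^-10
Let x = [OH-] at equilibrium. Kb = x²/(0.42 − x).
Since Kb ≪ C₀, x ≈ √(Kb·C₀) = 1.87 × 10^-5 M.
pOH = −log(1.87 × 10^-5) = 4.73; pH = 14.00 − 4.73 = 9.27

pH = 9.27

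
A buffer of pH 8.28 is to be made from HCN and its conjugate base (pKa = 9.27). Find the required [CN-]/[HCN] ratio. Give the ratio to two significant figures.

ratio = 0.10

pH = pKa + log(r) ⇒ log(r) = 8.28 − 9.27 = -0.99
r = [CN-]/[HCN] = 10^(-0.99) = 0.102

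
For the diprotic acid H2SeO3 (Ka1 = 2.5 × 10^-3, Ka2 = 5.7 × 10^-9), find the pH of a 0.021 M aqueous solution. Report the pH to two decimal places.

Ka1 ≫ Ka2, so treat the first dissociation as the only significant source of H+.
Ka1 = x²/(0.021 − x) = 2.5 × 10^-3
Solving the quadratic: x = (−Ka1 + √(Ka1² + 4·Ka1·C₀))/2 = 6.10 × 10^-3 M
pH = −log(6.10 × 10^-3) = 2.21

pH = 2.21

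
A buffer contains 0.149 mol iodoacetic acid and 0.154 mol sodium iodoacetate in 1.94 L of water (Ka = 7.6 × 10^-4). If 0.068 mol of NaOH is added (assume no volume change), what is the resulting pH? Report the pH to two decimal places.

After neutralization: n(ICH2COOH) = 0.081 mol, n(ICH2COO-) = 0.222 mol.
pKa = −log(7.6 × 10^-4) = 3.119
pH = pKa + log([A⁻]/[HA]) = 3.119 + log(0.222/0.081) = 3.119 +0.438

pH = 3.56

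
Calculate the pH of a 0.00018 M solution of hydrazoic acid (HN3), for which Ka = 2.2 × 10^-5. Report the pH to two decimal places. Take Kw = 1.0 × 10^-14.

HN3 ⇌ N3- + H+
From the ICE table, Ka = [H+]²/(0.00018 − [H+]) = 2.2 × 10^-5.
The 5% rule fails; solving [H+]² + Ka·[H+] − Ka·C₀ = 0 exactly:
[H+] = [−2.2e-05 + √(2.2e-05² + 1.58e-08)]/2 = 5.29 × 10^-5 M
pH = −log[H+] = −log(5.29 × 10^-5) = 4.28

pH = 4.28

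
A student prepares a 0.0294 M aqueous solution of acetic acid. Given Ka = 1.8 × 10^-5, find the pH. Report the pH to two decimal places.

pH = 3.14

CH3COOH ⇌ CH3COO- + H+
Let x = [H+] at equilibrium. Ka = x²/(0.0294 − x).
Since Ka ≪ C₀, x ≈ √(Ka·C₀) = 7.27 × 10^-4 M.
Check: 2.5% ionized — well under 5%, approximation valid.
pH = −log[H+] = −log(7.27 × 10^-4) = 3.14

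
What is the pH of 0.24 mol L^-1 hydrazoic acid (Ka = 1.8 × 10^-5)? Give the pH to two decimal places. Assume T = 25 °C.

pH = 2.68

HN3 ⇌ N3- + H+
From the ICE table, Ka = [H+]²/(0.24 − [H+]) = 1.8 × 10^-5.
Since Ka ≪ C₀, [H+] ≈ √(Ka·C₀) = 2.08 × 10^-3 M.
Check: 0.87% ionized — well under 5%, approximation valid.
pH = −log(2.08 × 10^-3) = 2.68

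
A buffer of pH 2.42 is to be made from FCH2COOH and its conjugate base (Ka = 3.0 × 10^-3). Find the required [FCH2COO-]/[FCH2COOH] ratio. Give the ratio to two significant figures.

ratio = 0.79

pKa = -log(3.0 × 10^-3) = 2.523
pH = pKa + log(r) ⇒ log(r) = 2.42 − 2.523 = -0.103
r = [FCH2COO-]/[FCH2COOH] = 10^(-0.103) = 0.789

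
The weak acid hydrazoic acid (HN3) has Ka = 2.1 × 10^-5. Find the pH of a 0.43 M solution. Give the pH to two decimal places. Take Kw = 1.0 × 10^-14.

HN3 ⇌ N3- + H+
Ka = x²/(0.43 − x) = 2.1 × 10^-5
Assume x ≪ 0.43: x ≈ √(2.1 × 10^-5 × 0.43) = 3.00 × 10^-3 M
pH = −log(3.00 × 10^-3) = 2.52

pH = 2.52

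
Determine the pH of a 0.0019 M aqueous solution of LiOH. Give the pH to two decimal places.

pH = 11.28

LiOH is a strong base; [OH-] = 0.0019 M.
pOH = -log(0.0019) = 2.72
pH = 14.00 - 2.72 = 11.28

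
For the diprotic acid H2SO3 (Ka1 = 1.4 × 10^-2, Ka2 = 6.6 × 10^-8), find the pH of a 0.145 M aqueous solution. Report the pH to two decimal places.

pH = 1.41

Ka1 ≫ Ka2, so treat the first dissociation as the only significant source of H+.
Ka1 = x²/(0.145 − x) = 1.4 × 10^-2
Solving the quadratic: x = (−Ka1 + √(Ka1² + 4·Ka1·C₀))/2 = 3.86 × 10^-2 M
pH = −log(3.86 × 10^-2) = 1.41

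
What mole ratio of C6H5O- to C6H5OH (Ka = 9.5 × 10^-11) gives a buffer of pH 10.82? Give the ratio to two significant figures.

pKa = -log(9.5 × 10^-11) = 10.022
pH = pKa + log(r) ⇒ log(r) = 10.82 − 10.022 = +0.798
r = [C6H5O-]/[C6H5OH] = 10^(+0.798) = 6.28

ratio = 6.3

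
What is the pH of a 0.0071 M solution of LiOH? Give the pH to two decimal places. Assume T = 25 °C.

pH = 11.85

LiOH is a strong base; [OH-] = 0.0071 M.
pOH = -log(0.0071) = 2.15
pH = 14.00 - 2.15 = 11.85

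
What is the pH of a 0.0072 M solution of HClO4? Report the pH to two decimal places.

HClO4 is a strong acid and dissociates completely, so [H+] = 0.0072 M.
pH = -log(0.0072) = 2.14

pH = 2.14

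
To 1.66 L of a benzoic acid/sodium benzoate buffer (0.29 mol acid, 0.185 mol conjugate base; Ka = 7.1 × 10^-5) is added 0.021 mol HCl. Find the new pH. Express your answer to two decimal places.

pH = 3.87

Added H+ converts C6H5COO- to C6H5COOH: C6H5COOH → 0.311 mol, C6H5COO- → 0.164 mol.
pKa = −log(7.1 × 10^-5) = 4.149
pH = pKa + log(n_C6H5COO-/n_C6H5COOH) = 4.149 + log(0.164/0.311) = 4.149 + (-0.278)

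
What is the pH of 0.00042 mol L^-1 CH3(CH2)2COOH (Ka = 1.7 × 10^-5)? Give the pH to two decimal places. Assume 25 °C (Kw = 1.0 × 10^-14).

pH = 4.12

CH3(CH2)2COOH ⇌ CH3(CH2)2COO- + H+
From the ICE table, Ka = x²/(0.00042 − x) = 1.7 × 10^-5.
Here C₀/Ka ≈ 24.7, so the small-x approximation fails. Use the quadratic:
x = (−Ka + √(Ka² + 4·Ka·C₀))/2 = 7.64 × 10^-5 M
pH = −log[H+] = −log(7.64 × 10^-5) = 4.12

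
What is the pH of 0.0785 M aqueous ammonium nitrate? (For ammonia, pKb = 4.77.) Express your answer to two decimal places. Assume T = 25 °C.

NH4+ is the conjugate acid of the weak base NH3.
Kb = 10^(−4.77) = 1.70 × 10^-5
Ka = Kw/Kb = 1.0×10^-14 / 1.70 × 10^-5 = 5.88 × 10^-10
Ka = [H+]²/(0.0785 − [H+]) = 5.88 × 10^-10
Assume [H+] ≪ 0.0785: [H+] ≈ √(5.88 × 10^-10 × 0.0785) = 6.79 × 10^-6 M
Check: 0.0087% ionized — well under 5%, approximation valid.
pH = −log(6.79 × 10^-6) = 5.17

pH = 5.17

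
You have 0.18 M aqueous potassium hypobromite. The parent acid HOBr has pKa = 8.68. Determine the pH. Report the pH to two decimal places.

pH = 10.97

OBr- is the conjugate base of the weak acid HOBr.
Ka = 10^(−8.68) = 2.09 × 10^-9
Kb = Kw/Ka = 1.0×10^-14 / 2.09 × 10^-9 = 4.78 × 10^-6
From the ICE table, Kb = [OH-]²/(0.18 − [OH-]) = 4.78 × 10^-6.
Neglecting [OH-] in the denominator: [OH-] = √(4.78 × 10^-6 × 0.18) = 9.28 × 10^-4 M
([OH-]/C₀ = 0.52% < 5%, so the approximation holds.)
pOH = 3.03, so pH = 14.00 − pOH = 10.97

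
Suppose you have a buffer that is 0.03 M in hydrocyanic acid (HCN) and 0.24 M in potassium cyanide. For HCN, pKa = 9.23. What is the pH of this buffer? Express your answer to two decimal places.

pH = pKa + log([A⁻]/[HA]) = 9.23 + log(0.24/0.03)
pH = 9.23 + (+0.903) = 10.13

pH = 10.13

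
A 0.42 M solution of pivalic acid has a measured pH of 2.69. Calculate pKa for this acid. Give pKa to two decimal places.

[H+] = 10^(-2.69) = 2.04 × 10^-3 M
At equilibrium [HA] = 0.42 − 2.04 × 10^-3 = 4.18 × 10^-1 M
Ka = [H+][A-]/[HA] = (2.04 × 10^-3)² / 4.18 × 10^-1 = 9.96 × 10^-6
pKa = -log(9.96 × 10^-6) = 5.00

pKa = 5.00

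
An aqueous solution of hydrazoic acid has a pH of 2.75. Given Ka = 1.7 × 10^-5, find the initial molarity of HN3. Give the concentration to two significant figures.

[H+] = 10^(-2.75) = 1.78 × 10^-3 M = x
Ka = x²/(C₀ − x) ⇒ C₀ = x + x²/Ka
C₀ = 1.78 × 10^-3 + (1.78 × 10^-3)²/(1.7 × 10^-5) = 1.88 × 10^-1 M

C₀ = 1.9 × 10^-1 M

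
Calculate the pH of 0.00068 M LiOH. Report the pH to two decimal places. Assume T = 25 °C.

LiOH is a strong base; [OH-] = 0.00068 M.
pOH = -log(0.00068) = 3.17
pH = 14.00 - 3.17 = 10.83

pH = 10.83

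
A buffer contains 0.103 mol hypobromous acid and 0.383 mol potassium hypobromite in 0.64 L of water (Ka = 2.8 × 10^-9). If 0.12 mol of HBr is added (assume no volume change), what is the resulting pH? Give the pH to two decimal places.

pH = 8.62

Added H+ converts OBr- to HOBr: HOBr → 0.223 mol, OBr- → 0.263 mol.
pKa = −log(2.8 × 10^-9) = 8.553
Henderson–Hasselbalch with mole ratio 0.263/0.223: pH = 8.553 + (+0.072)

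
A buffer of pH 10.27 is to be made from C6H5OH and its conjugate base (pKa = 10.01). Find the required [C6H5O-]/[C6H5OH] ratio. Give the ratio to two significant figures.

ratio = 1.8

pH = pKa + log(r) ⇒ log(r) = 10.27 − 10.01 = +0.26
r = [C6H5O-]/[C6H5OH] = 10^(+0.26) = 1.82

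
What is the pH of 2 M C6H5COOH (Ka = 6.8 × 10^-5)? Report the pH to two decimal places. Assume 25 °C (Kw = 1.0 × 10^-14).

C6H5COOH ⇌ C6H5COO- + H+
Ka = x²/(2 − x) = 6.8 × 10^-5
Neglecting x in the denominator: x = √(6.8 × 10^-5 × 2) = 1.17 × 10^-2 M
pH = −log(1.17 × 10^-2) = 1.93

pH = 1.93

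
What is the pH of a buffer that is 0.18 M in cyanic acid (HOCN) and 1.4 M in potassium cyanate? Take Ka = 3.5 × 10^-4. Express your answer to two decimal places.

pH = 4.35

pKa = −log(3.5 × 10^-4) = 3.456
Henderson–Hasselbalch: pH = pKa + log([OCN-]/[HOCN]) = 3.456 + log(1.4/0.18)
pH = 3.456 + (+0.891) = 4.35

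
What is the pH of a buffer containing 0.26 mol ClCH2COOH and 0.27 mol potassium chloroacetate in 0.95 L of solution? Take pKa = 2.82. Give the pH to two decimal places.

pH = 2.84

Henderson–Hasselbalch: pH = pKa + log([ClCH2COO-]/[ClCH2COOH]) = 2.82 + log(0.27/0.26)
pH = 2.82 + (+0.016) = 2.84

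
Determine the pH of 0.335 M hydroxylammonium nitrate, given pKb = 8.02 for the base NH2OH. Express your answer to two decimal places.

NH3OH+ is the conjugate acid of the weak base NH2OH.
Kb = 10^(−8.02) = 9.55 × 10^-9
Ka = Kw/Kb = 1.0×10^-14 / 9.55 × 10^-9 = 1.05 × 10^-6
Let x = [H+] at equilibrium. Ka = x²/(0.335 − x).
Since Ka ≪ C₀, x ≈ √(Ka·C₀) = 5.93 × 10^-4 M.
(x/C₀ = 0.18% < 5%, so the approximation holds.)
pH = −log[H+] = −log(5.93 × 10^-4) = 3.23

pH = 3.23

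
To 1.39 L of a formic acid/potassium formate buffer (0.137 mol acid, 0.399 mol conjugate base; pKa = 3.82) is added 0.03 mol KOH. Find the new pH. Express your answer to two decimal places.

pH = 4.42

After neutralization: n(HCOOH) = 0.107 mol, n(HCOO-) = 0.429 mol.
pH = pKa + log([A⁻]/[HA]) = 3.82 + log(0.429/0.107) = 3.82 +0.603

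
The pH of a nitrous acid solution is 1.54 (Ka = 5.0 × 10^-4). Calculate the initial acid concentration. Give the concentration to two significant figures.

[H+] = 10^(-1.54) = 2.88 × 10^-2 M = x
Ka = x²/(C₀ − x) ⇒ C₀ = x + x²/Ka
C₀ = 2.88 × 10^-2 + (2.88 × 10^-2)²/(5.0 × 10^-4) = 1.69 M

C₀ = 1.7 M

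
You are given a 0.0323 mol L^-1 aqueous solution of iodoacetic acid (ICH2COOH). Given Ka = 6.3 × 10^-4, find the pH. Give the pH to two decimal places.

ICH2COOH ⇌ ICH2COO- + H+
From the ICE table, Ka = x²/(0.0323 − x) = 6.3 × 10^-4.
Here C₀/Ka ≈ 51.3, so the small-x approximation fails. Use the quadratic:
x = [−0.00063 + √(0.00063² + 8.14e-05)]/2 = 4.21 × 10^-3 M
pH = −log(4.21 × 10^-3) = 2.38

pH = 2.38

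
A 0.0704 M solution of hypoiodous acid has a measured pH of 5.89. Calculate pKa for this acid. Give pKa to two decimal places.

pKa = 10.63

[H+] = 10^(-5.89) = 1.29 × 10^-6 M
At equilibrium [HA] = 0.0704 − 1.29 × 10^-6 = 7.04 × 10^-2 M
Ka = [H+][A-]/[HA] = (1.29 × 10^-6)² / 7.04 × 10^-2 = 2.36 × 10^-11
pKa = -log(2.36 × 10^-11) = 10.63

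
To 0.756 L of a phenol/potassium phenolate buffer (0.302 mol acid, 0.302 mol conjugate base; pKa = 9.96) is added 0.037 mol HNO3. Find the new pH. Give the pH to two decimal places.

Added H+ converts C6H5O- to C6H5OH: C6H5OH → 0.339 mol, C6H5O- → 0.265 mol.
pH = pKa + log(n_C6H5O-/n_C6H5OH) = 9.96 + log(0.265/0.339) = 9.96 + (-0.107)

pH = 9.85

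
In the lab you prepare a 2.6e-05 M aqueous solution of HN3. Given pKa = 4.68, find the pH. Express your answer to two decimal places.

HN3 ⇌ N3- + H+
Ka = 10^(−4.68) = 2.09 × 10^-5
From the ICE table, Ka = x²/(2.6e-05 − x) = 2.09 × 10^-5.
x is not negligible relative to C₀; solve x² + 2.09e-05·x − 5.43e-10 = 0.
x = (−Ka + √(Ka² + 4·Ka·C₀))/2 = 1.51 × 10^-5 M
pH = −log[H+] = −log(1.51 × 10^-5) = 4.82

pH = 4.82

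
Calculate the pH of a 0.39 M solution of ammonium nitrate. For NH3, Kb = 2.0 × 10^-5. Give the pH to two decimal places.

pH = 4.85

NH4+ is the conjugate acid of the weak base NH3.
Ka = Kw/Kb = 1.0×10^-14 / 2.0 × 10^-5 = 5.00 × 10^-10
Let x = [H+] at equilibrium. Ka = x²/(0.39 − x).
Neglecting x in the denominator: x = √(5.00 × 10^-10 × 0.39) = 1.40 × 10^-5 M
Check: 0.0036% ionized — well under 5%, approximation valid.
pH = −log(1.40 × 10^-5) = 4.85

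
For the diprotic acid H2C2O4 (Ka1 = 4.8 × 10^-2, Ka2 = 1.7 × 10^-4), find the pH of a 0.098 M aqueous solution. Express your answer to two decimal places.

Ka1 ≫ Ka2, so treat the first dissociation as the only significant source of H+.
Ka1 = x²/(0.098 − x) = 4.8 × 10^-2
Solving the quadratic: x = (−Ka1 + √(Ka1² + 4·Ka1·C₀))/2 = 4.87 × 10^-2 M
pH = −log(4.87 × 10^-2) = 1.31

pH = 1.31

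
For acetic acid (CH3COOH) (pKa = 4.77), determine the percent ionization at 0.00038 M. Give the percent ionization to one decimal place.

CH3COOH ⇌ CH3COO- + H+; let x = [H+] at equilibrium.
Ka = 10^(−4.77) = 1.70 × 10^-5
Ka = x²/(C₀ − x); solving the quadratic gives x = 7.23 × 10^-5 M.
% ionization = x/C₀ × 100% = 7.23 × 10^-5/0.00038 × 100% = 19.0%

19.0%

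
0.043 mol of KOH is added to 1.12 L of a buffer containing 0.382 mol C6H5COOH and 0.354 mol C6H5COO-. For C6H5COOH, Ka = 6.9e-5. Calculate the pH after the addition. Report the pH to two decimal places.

pH = 4.23

After neutralization: n(C6H5COOH) = 0.339 mol, n(C6H5COO-) = 0.397 mol.
pKa = −log(6.9 × 10^-5) = 4.161
pH = pKa + log([A⁻]/[HA]) = 4.161 + log(0.397/0.339) = 4.161 +0.069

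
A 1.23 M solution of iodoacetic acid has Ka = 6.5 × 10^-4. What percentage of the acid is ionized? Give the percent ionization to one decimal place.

ICH2COOH ⇌ ICH2COO- + H+; let x = [H+] at equilibrium.
x ≈ √(Ka·C₀) = √(6.5 × 10^-4 × 1.23) = 2.83 × 10^-2 M
Fraction ionized = 2.83 × 10^-2 / 1.23 = 0.0230 → 2.3%

2.3%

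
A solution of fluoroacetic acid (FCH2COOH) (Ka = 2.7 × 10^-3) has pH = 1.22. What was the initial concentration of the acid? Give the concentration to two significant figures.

[H+] = 10^(-1.22) = 6.03 × 10^-2 M = x
Ka = x²/(C₀ − x) ⇒ C₀ = x + x²/Ka
C₀ = 6.03 × 10^-2 + (6.03 × 10^-2)²/(2.7 × 10^-3) = 1.41 M

C₀ = 1.4 M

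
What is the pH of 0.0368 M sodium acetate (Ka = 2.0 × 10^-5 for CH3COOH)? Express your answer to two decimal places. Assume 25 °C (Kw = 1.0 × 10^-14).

pH = 8.63

CH3COO- is the conjugate base of the weak acid CH3COOH.
Kb = Kw/Ka = 1.0×10^-14 / 2.0 × 10^-5 = 5.00 × 10^-10
Kb = [OH-]²/(0.0368 − [OH-]) = 5.00 × 10^-10
Assume [OH-] ≪ 0.0368: [OH-] ≈ √(5.00 × 10^-10 × 0.0368) = 4.29 × 10^-6 M
pOH = 5.37, so pH = 14.00 − pOH = 8.63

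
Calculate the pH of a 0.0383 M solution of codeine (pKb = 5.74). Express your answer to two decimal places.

C18H21NO3 + H2O ⇌ C18H22NO3+ + OH-
Kb = 10^(−5.74) = 1.82 × 10^-6
From the ICE table, Kb = [OH-]²/(0.0383 − [OH-]) = 1.82 × 10^-6.
Neglecting [OH-] in the denominator: [OH-] = √(1.82 × 10^-6 × 0.0383) = 2.64 × 10^-4 M
pOH = −log(2.64 × 10^-4) = 3.58; pH = 14.00 − 3.58 = 10.42

pH = 10.42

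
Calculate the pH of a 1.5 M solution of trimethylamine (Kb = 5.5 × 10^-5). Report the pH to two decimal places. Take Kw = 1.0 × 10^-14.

(CH3)3N + H2O ⇌ (CH3)3NH+ + OH-
From the ICE table, Kb = [OH-]²/(1.5 − [OH-]) = 5.5 × 10^-5.
Since Kb ≪ C₀, [OH-] ≈ √(Kb·C₀) = 9.08 × 10^-3 M.
pOH = 2.04, so pH = 14.00 − pOH = 11.96

pH = 11.96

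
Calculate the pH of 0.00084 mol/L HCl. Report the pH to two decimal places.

HCl is a strong acid and dissociates completely, so [H+] = 0.00084 M.
pH = -log(0.00084) = 3.08

pH = 3.08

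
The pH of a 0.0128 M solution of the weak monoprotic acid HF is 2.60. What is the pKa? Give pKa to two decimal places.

pKa = 3.21

[H+] = 10^(-2.60) = 2.51 × 10^-3 M
At equilibrium [HA] = 0.0128 − 2.51 × 10^-3 = 1.03 × 10^-2 M
Ka = [H+][A-]/[HA] = (2.51 × 10^-3)² / 1.03 × 10^-2 = 6.12 × 10^-4
pKa = -log(6.12 × 10^-4) = 3.21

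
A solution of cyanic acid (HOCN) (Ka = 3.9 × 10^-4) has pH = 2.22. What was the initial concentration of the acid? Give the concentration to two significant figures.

[H+] = 10^(-2.22) = 6.03 × 10^-3 M = x
Ka = x²/(C₀ − x) ⇒ C₀ = x + x²/Ka
C₀ = 6.03 × 10^-3 + (6.03 × 10^-3)²/(3.9 × 10^-4) = 9.93 × 10^-2 M

C₀ = 9.9 × 10^-2 M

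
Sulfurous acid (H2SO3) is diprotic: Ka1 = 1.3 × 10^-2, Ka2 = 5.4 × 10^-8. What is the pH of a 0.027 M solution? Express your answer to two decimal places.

pH = 1.88

Since Ka1 ≫ Ka2, the first ionization dominates [H+].
Ka1 = x²/(0.027 − x) = 1.3 × 10^-2
Solving the quadratic: x = (−Ka1 + √(Ka1² + 4·Ka1·C₀))/2 = 1.33 × 10^-2 M
pH = −log(1.33 × 10^-2) = 1.88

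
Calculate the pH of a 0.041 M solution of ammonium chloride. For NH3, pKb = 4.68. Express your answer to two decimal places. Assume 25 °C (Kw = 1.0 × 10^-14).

pH = 5.35

NH4+ is the conjugate acid of the weak base NH3.
Kb = 10^(−4.68) = 2.09 × 10^-5
Ka = Kw/Kb = 1.0×10^-14 / 2.09 × 10^-5 = 4.78 × 10^-10
Ka = [H+]²/(0.041 − [H+]) = 4.78 × 10^-10
Assume [H+] ≪ 0.041: [H+] ≈ √(4.78 × 10^-10 × 0.041) = 4.43 × 10^-6 M
Check: 0.011% ionized — well under 5%, approximation valid.
pH = −log[H+] = −log(4.43 × 10^-6) = 5.35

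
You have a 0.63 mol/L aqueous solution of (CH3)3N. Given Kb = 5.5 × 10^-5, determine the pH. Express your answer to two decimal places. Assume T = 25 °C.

(CH3)3N + H2O ⇌ (CH3)3NH+ + OH-
From the ICE table, Kb = [OH-]²/(0.63 − [OH-]) = 5.5 × 10^-5.
Assume [OH-] ≪ 0.63: [OH-] ≈ √(5.5 × 10^-5 × 0.63) = 5.89 × 10^-3 M
pOH = −log(5.89 × 10^-3) = 2.23; pH = 14.00 − 2.23 = 11.77

pH = 11.77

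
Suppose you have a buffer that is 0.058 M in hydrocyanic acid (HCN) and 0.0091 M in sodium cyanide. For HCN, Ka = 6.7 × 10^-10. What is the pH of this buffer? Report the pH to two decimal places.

pKa = −log(6.7 × 10^-10) = 9.174
Henderson–Hasselbalch: pH = pKa + log([CN-]/[HCN]) = 9.174 + log(0.0091/0.058)
pH = 9.174 + (-0.804) = 8.37

pH = 8.37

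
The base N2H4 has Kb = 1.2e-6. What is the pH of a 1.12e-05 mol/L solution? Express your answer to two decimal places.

pH = 8.49

N2H4 + H2O ⇌ N2H5+ + OH-
Kb = x²/(1.12e-05 − x) = 1.2 × 10^-6
The 5% rule fails; solving x² + Kb·x − Kb·C₀ = 0 exactly:
x = [−1.2e-06 + √(1.2e-06² + 5.38e-11)]/2 = 3.11 × 10^-6 M
pOH = −log(3.11 × 10^-6) = 5.51; pH = 14.00 − 5.51 = 8.49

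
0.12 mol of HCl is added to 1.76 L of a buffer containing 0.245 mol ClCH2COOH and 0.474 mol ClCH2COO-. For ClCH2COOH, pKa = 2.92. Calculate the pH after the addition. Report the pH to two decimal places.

Added H+ converts ClCH2COO- to ClCH2COOH: ClCH2COOH → 0.365 mol, ClCH2COO- → 0.354 mol.
pH = pKa + log([A⁻]/[HA]) = 2.92 + log(0.354/0.365) = 2.92 -0.013

pH = 2.91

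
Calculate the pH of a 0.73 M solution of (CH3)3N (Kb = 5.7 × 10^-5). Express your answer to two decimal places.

pH = 11.81

(CH3)3N + H2O ⇌ (CH3)3NH+ + OH-
Let x = [OH-] at equilibrium. Kb = x²/(0.73 − x).
Since Kb ≪ C₀, x ≈ √(Kb·C₀) = 6.45 × 10^-3 M.
pOH = −log(6.45 × 10^-3) = 2.19; pH = 14.00 − 2.19 = 11.81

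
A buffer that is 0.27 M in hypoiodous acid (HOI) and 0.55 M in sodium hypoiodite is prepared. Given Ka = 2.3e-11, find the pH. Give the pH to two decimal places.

pKa = −log(2.3 × 10^-11) = 10.638
Using pH = pKa + log([base]/[acid]) with [base]/[acid] = 0.55/0.27:
pH = 10.638 + (+0.309) = 10.95

pH = 10.95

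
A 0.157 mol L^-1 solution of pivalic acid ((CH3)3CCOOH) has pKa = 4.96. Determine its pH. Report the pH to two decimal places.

pH = 2.88

(CH3)3CCOOH ⇌ (CH3)3CCOO- + H+
Ka = 10^(−4.96) = 1.10 × 10^-5
From the ICE table, Ka = x²/(0.157 − x) = 1.10 × 10^-5.
Since Ka ≪ C₀, x ≈ √(Ka·C₀) = 1.31 × 10^-3 M.
(x/C₀ = 0.84% < 5%, so the approximation holds.)
pH = −log[H+] = −log(1.31 × 10^-3) = 2.88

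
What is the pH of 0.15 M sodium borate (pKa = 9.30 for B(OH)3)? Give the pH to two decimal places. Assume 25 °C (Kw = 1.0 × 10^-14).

pH = 11.24

B(OH)4- is the conjugate base of the weak acid B(OH)3.
Ka = 10^(−9.30) = 5.01 × 10^-10
Kb = Kw/Ka = 1.0×10^-14 / 5.01 × 10^-10 = 2.00 × 10^-5
Let x = [OH-] at equilibrium. Kb = x²/(0.15 − x).
Assume x ≪ 0.15: x ≈ √(2.00 × 10^-5 × 0.15) = 1.73 × 10^-3 M
pOH = 2.76, so pH = 14.00 − pOH = 11.24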